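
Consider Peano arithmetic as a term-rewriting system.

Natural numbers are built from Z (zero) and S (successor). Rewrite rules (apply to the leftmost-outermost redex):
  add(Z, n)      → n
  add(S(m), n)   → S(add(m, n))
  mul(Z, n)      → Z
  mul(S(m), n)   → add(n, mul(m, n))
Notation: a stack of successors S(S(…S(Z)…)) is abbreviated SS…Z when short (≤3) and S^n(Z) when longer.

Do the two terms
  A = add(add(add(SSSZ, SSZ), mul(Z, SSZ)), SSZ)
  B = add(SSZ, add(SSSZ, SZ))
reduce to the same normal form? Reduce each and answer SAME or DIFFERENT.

Term A:
  start: add(add(add(SSSZ, SSZ), mul(Z, SSZ)), SSZ)
  step 1: add(add(S(add(SSZ, SSZ)), mul(Z, SSZ)), SSZ)
  step 2: add(S(add(add(SSZ, SSZ), mul(Z, SSZ))), SSZ)
  step 3: S(add(add(add(SSZ, SSZ), mul(Z, SSZ)), SSZ))
  step 4: S(add(add(S(add(SZ, SSZ)), mul(Z, SSZ)), SSZ))
  step 5: S(add(S(add(add(SZ, SSZ), mul(Z, SSZ))), SSZ))
  step 6: S(S(add(add(add(SZ, SSZ), mul(Z, SSZ)), SSZ)))
  step 7: S(S(add(add(S(add(Z, SSZ)), mul(Z, SSZ)), SSZ)))
  step 8: S(S(add(S(add(add(Z, SSZ), mul(Z, SSZ))), SSZ)))
  step 9: S(S(S(add(add(add(Z, SSZ), mul(Z, SSZ)), SSZ))))
  step 10: S(S(S(add(add(SSZ, mul(Z, SSZ)), SSZ))))
  step 11: S(S(S(add(S(add(SZ, mul(Z, SSZ))), SSZ))))
  step 12: S(S(S(S(add(add(SZ, mul(Z, SSZ)), SSZ)))))
  step 13: S(S(S(S(add(S(add(Z, mul(Z, SSZ))), SSZ)))))
  step 14: S(S(S(S(S(add(add(Z, mul(Z, SSZ)), SSZ))))))
  step 15: S(S(S(S(S(add(mul(Z, SSZ), SSZ))))))
  step 16: S(S(S(S(S(add(Z, SSZ))))))
  step 17: S^7(Z)

Term B:
  start: add(SSZ, add(SSSZ, SZ))
  step 1: S(add(SZ, add(SSSZ, SZ)))
  step 2: S(S(add(Z, add(SSSZ, SZ))))
  step 3: S(S(add(SSSZ, SZ)))
  step 4: S(S(S(add(SSZ, SZ))))
  step 5: S(S(S(S(add(SZ, SZ)))))
  step 6: S(S(S(S(S(add(Z, SZ))))))
  step 7: S^6(Z)

Answer: DIFFERENT — A ⇓ S^7(Z), B ⇓ S^6(Z)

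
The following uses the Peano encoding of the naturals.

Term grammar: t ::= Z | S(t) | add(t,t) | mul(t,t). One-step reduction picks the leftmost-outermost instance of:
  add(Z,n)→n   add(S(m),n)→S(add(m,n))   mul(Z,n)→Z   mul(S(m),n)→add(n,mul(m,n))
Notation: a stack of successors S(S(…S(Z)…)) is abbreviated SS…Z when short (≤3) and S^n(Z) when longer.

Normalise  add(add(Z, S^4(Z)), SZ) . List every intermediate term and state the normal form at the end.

Answer: normal form = S^5(Z)  (in 6 steps)

Working:
  start: add(add(Z, S^4(Z)), SZ)
  [1] add(S^4(Z), SZ)
  [2] S(add(SSSZ, SZ))
  [3] S(S(add(SSZ, SZ)))
  [4] S(S(S(add(SZ, SZ))))
  [5] S(S(S(S(add(Z, SZ)))))
  [6] S^5(Z)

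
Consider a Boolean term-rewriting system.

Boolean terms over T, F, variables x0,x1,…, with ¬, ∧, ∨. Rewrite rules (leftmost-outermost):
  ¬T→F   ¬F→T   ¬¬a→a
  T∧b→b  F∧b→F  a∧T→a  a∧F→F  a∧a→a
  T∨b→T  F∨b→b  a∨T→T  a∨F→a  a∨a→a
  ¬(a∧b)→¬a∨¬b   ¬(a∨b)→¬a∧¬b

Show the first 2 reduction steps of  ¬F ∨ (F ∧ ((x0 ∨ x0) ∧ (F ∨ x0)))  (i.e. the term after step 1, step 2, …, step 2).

Answer: after 2 steps: T

Reduction:
  start: ¬F ∨ (F ∧ ((x0 ∨ x0) ∧ (F ∨ x0)))
  step 1: T ∨ (F ∧ ((x0 ∨ x0) ∧ (F ∨ x0)))
  step 2: T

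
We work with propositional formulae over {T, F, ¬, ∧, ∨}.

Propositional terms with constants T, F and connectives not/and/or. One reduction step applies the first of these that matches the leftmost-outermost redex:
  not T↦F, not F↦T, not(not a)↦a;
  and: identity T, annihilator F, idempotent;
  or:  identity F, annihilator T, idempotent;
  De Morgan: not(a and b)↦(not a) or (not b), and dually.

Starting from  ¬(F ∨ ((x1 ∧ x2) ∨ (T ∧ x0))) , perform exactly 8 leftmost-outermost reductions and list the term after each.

Answer: after 8 steps: (¬x1 ∨ ¬x2) ∧ ¬x0

Derivation:
  start: ¬(F ∨ ((x1 ∧ x2) ∨ (T ∧ x0)))
  [1] ¬F ∧ ¬((x1 ∧ x2) ∨ (T ∧ x0))
  [2] T ∧ ¬((x1 ∧ x2) ∨ (T ∧ x0))
  [3] ¬((x1 ∧ x2) ∨ (T ∧ x0))
  [4] ¬(x1 ∧ x2) ∧ ¬(T ∧ x0)
  [5] (¬x1 ∨ ¬x2) ∧ ¬(T ∧ x0)
  [6] (¬x1 ∨ ¬x2) ∧ (¬T ∨ ¬x0)
  [7] (¬x1 ∨ ¬x2) ∧ (F ∨ ¬x0)
  [8] (¬x1 ∨ ¬x2) ∧ ¬x0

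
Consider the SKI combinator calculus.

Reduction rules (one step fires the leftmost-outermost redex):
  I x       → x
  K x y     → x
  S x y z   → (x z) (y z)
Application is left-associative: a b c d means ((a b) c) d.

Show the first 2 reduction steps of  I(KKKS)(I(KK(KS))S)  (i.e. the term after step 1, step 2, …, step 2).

Answer: after 2 steps: KS(I(KK(KS))S)

Derivation:
  start: I(KKKS)(I(KK(KS))S)
  step 1: KKKS(I(KK(KS))S)
  step 2: KS(I(KK(KS))S)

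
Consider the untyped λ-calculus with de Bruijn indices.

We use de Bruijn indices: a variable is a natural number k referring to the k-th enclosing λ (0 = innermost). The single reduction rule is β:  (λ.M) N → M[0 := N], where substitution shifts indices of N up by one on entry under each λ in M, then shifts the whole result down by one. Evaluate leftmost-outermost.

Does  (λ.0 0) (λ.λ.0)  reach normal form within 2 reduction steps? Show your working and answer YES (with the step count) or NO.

  start: (λ.0 0) (λ.λ.0)
  [1] (λ.λ.0) (λ.λ.0)
  [2] λ.0

Answer: YES — reaches normal form λ.0 in 2 ≤ 2 steps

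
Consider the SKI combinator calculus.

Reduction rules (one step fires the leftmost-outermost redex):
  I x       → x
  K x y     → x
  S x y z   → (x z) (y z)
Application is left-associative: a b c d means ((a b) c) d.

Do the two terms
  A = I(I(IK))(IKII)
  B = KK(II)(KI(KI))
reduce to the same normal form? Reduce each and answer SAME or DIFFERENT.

Answer: SAME — A ⇓ KI, B ⇓ KI

Working:
Term A:
  start: I(I(IK))(IKII)
  step 1: I(IK)(IKII)
  step 2: IK(IKII)
  step 3: K(IKII)
  step 4: K(KII)
  step 5: KI

Term B:
  start: KK(II)(KI(KI))
  step 1: K(KI(KI))
  step 2: KI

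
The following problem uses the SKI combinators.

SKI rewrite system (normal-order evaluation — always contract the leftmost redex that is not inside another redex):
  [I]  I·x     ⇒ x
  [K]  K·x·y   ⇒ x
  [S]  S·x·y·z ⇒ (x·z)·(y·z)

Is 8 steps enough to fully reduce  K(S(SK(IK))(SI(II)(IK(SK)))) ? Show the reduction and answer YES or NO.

  start: K(S(SK(IK))(SI(II)(IK(SK))))
  →1  K(S(SKK)(SI(II)(IK(SK))))
  →2  K(S(SKK)(I(IK(SK))(II(IK(SK)))))
  →3  K(S(SKK)(IK(SK)(II(IK(SK)))))
  →4  K(S(SKK)(K(SK)(II(IK(SK)))))
  →5  K(S(SKK)(SK))

Answer: YES — reaches normal form K(S(SKK)(SK)) in 5 ≤ 8 steps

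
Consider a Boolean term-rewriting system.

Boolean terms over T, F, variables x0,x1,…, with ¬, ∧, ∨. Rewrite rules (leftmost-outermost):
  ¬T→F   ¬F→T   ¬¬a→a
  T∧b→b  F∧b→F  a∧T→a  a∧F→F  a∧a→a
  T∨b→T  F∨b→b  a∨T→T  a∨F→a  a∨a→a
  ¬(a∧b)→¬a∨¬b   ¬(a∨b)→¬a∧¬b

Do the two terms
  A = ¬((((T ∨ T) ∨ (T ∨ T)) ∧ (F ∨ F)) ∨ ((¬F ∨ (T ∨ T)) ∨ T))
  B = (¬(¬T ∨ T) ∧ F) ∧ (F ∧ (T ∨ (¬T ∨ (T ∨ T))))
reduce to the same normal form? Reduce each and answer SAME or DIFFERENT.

Answer: SAME — A ⇓ F, B ⇓ F

Working:
Term A:
  start: ¬((((T ∨ T) ∨ (T ∨ T)) ∧ (F ∨ F)) ∨ ((¬F ∨ (T ∨ T)) ∨ T))
  step 1: ¬(((T ∨ T) ∨ (T ∨ T)) ∧ (F ∨ F)) ∧ ¬((¬F ∨ (T ∨ T)) ∨ T)
  step 2: (¬((T ∨ T) ∨ (T ∨ T)) ∨ ¬(F ∨ F)) ∧ ¬((¬F ∨ (T ∨ T)) ∨ T)
  step 3: ((¬(T ∨ T) ∧ ¬(T ∨ T)) ∨ ¬(F ∨ F)) ∧ ¬((¬F ∨ (T ∨ T)) ∨ T)
  step 4: (¬(T ∨ T) ∨ ¬(F ∨ F)) ∧ ¬((¬F ∨ (T ∨ T)) ∨ T)
  step 5: ((¬T ∧ ¬T) ∨ ¬(F ∨ F)) ∧ ¬((¬F ∨ (T ∨ T)) ∨ T)
  step 6: (¬T ∨ ¬(F ∨ F)) ∧ ¬((¬F ∨ (T ∨ T)) ∨ T)
  step 7: (F ∨ ¬(F ∨ F)) ∧ ¬((¬F ∨ (T ∨ T)) ∨ T)
  step 8: ¬(F ∨ F) ∧ ¬((¬F ∨ (T ∨ T)) ∨ T)
  step 9: (¬F ∧ ¬F) ∧ ¬((¬F ∨ (T ∨ T)) ∨ T)
  step 10: ¬F ∧ ¬((¬F ∨ (T ∨ T)) ∨ T)
  step 11: T ∧ ¬((¬F ∨ (T ∨ T)) ∨ T)
  step 12: ¬((¬F ∨ (T ∨ T)) ∨ T)
  step 13: ¬(¬F ∨ (T ∨ T)) ∧ ¬T
  step 14: (¬¬F ∧ ¬(T ∨ T)) ∧ ¬T
  step 15: (F ∧ ¬(T ∨ T)) ∧ ¬T
  step 16: F ∧ ¬T
  step 17: F

Term B:
  start: (¬(¬T ∨ T) ∧ F) ∧ (F ∧ (T ∨ (¬T ∨ (T ∨ T))))
  step 1: F ∧ (F ∧ (T ∨ (¬T ∨ (T ∨ T))))
  step 2: F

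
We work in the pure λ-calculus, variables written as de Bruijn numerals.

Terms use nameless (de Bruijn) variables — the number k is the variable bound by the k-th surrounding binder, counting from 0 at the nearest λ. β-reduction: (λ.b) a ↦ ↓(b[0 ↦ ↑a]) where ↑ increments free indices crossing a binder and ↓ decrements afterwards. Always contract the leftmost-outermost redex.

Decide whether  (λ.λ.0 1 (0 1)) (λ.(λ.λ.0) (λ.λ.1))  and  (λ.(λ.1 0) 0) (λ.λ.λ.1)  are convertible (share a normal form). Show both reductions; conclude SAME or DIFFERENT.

Term A:
  start: (λ.λ.0 1 (0 1)) (λ.(λ.λ.0) (λ.λ.1))
  step 1: λ.0 (λ.(λ.λ.0) (λ.λ.1)) (0 (λ.(λ.λ.0) (λ.λ.1)))
  step 2: λ.0 (λ.λ.0) (0 (λ.(λ.λ.0) (λ.λ.1)))
  step 3: λ.0 (λ.λ.0) (0 (λ.λ.0))

Term B:
  start: (λ.(λ.1 0) 0) (λ.λ.λ.1)
  step 1: (λ.(λ.λ.λ.1) 0) (λ.λ.λ.1)
  step 2: (λ.λ.λ.1) (λ.λ.λ.1)
  step 3: λ.λ.1

Answer: DIFFERENT — A ⇓ λ.0 (λ.λ.0) (0 (λ.λ.0)), B ⇓ λ.λ.1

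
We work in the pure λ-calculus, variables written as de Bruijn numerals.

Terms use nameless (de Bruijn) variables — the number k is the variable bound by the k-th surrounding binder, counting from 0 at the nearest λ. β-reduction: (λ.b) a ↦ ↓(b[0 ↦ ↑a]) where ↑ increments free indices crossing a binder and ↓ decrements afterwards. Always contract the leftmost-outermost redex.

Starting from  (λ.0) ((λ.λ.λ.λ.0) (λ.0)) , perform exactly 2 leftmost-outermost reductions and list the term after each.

Answer: after 2 steps: λ.λ.λ.0

Derivation:
  start: (λ.0) ((λ.λ.λ.λ.0) (λ.0))
  [1] (λ.λ.λ.λ.0) (λ.0)
  [2] λ.λ.λ.0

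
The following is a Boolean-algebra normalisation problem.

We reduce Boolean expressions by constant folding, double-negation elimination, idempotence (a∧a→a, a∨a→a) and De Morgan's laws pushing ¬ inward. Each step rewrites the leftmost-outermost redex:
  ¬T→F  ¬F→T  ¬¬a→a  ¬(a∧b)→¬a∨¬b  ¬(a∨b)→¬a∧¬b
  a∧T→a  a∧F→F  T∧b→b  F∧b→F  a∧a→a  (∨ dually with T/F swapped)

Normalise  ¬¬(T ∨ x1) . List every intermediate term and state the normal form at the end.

  start: ¬¬(T ∨ x1)
  step 1: T ∨ x1
  step 2: T

Answer: normal form = T  (in 2 steps)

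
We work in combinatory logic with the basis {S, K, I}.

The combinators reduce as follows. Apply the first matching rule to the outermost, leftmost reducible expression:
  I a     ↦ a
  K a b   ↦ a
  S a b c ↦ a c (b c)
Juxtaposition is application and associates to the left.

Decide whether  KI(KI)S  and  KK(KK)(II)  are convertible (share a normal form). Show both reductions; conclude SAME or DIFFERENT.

Term A:
  start: KI(KI)S
  [1] IS
  [2] S

Term B:
  start: KK(KK)(II)
  [1] K(II)
  [2] KI

Answer: DIFFERENT — A ⇓ S, B ⇓ KI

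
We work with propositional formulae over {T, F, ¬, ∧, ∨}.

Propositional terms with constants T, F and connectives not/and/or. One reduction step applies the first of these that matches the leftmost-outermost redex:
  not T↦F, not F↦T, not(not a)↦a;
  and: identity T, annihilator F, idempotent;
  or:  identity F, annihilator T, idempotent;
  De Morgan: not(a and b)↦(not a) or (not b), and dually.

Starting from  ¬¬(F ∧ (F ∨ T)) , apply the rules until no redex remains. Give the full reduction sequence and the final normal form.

Answer: normal form = F  (in 2 steps)

Working:
  start: ¬¬(F ∧ (F ∨ T))
  →1  F ∧ (F ∨ T)
  →2  F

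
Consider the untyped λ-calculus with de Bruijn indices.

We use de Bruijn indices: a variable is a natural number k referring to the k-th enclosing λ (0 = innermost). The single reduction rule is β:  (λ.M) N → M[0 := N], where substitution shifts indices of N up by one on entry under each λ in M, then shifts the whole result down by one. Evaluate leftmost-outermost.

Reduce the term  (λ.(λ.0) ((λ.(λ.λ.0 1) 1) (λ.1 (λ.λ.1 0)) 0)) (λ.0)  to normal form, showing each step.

Answer: normal form = λ.0  (in 6 steps)

Working:
  start: (λ.(λ.0) ((λ.(λ.λ.0 1) 1) (λ.1 (λ.λ.1 0)) 0)) (λ.0)
  [1] (λ.0) ((λ.(λ.λ.0 1) (λ.0)) (λ.(λ.0) (λ.λ.1 0)) (λ.0))
  [2] (λ.(λ.λ.0 1) (λ.0)) (λ.(λ.0) (λ.λ.1 0)) (λ.0)
  [3] (λ.λ.0 1) (λ.0) (λ.0)
  [4] (λ.0 (λ.0)) (λ.0)
  [5] (λ.0) (λ.0)
  [6] λ.0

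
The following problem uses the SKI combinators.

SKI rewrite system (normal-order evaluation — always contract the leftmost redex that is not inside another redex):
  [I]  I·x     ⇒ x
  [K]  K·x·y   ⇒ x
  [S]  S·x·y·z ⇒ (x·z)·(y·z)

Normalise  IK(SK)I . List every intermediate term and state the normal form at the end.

Answer: normal form = SK  (in 2 steps)

Derivation:
  start: IK(SK)I
  →1  K(SK)I
  →2  SK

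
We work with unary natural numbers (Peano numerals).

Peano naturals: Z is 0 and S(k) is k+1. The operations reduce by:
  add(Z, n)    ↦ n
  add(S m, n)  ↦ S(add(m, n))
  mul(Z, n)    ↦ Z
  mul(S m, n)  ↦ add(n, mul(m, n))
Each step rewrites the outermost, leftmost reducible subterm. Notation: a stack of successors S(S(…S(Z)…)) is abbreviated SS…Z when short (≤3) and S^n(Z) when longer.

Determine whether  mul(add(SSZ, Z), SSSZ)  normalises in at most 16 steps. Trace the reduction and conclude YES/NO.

Answer: YES — reaches normal form S^6(Z) in 14 ≤ 16 steps

Working:
  start: mul(add(SSZ, Z), SSSZ)
  →1  mul(S(add(SZ, Z)), SSSZ)
  →2  add(SSSZ, mul(add(SZ, Z), SSSZ))
  →3  S(add(SSZ, mul(add(SZ, Z), SSSZ)))
  →4  S(S(add(SZ, mul(add(SZ, Z), SSSZ))))
  →5  S(S(S(add(Z, mul(add(SZ, Z), SSSZ)))))
  →6  S(S(S(mul(add(SZ, Z), SSSZ))))
  →7  S(S(S(mul(S(add(Z, Z)), SSSZ))))
  →8  S(S(S(add(SSSZ, mul(add(Z, Z), SSSZ)))))
  →9  S(S(S(S(add(SSZ, mul(add(Z, Z), SSSZ))))))
  →10  S(S(S(S(S(add(SZ, mul(add(Z, Z), SSSZ)))))))
  →11  S(S(S(S(S(S(add(Z, mul(add(Z, Z), SSSZ))))))))
  →12  S(S(S(S(S(S(mul(add(Z, Z), SSSZ)))))))
  →13  S(S(S(S(S(S(mul(Z, SSSZ)))))))
  →14  S^6(Z)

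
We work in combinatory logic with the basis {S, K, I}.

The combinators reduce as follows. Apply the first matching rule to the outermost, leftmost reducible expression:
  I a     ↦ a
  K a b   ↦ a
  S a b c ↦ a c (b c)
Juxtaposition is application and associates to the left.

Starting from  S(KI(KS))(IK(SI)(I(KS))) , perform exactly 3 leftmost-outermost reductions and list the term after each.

  start: S(KI(KS))(IK(SI)(I(KS)))
  [1] SI(IK(SI)(I(KS)))
  [2] SI(K(SI)(I(KS)))
  [3] SI(SI)

Answer: after 3 steps: SI(SI)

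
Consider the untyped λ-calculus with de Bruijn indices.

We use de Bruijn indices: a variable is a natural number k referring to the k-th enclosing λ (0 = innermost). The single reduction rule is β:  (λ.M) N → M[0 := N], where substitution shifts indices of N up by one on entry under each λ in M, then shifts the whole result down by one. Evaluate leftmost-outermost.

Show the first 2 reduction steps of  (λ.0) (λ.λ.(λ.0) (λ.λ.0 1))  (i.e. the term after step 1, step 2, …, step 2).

  start: (λ.0) (λ.λ.(λ.0) (λ.λ.0 1))
  [1] λ.λ.(λ.0) (λ.λ.0 1)
  [2] λ.λ.λ.λ.0 1

Answer: after 2 steps: λ.λ.λ.λ.0 1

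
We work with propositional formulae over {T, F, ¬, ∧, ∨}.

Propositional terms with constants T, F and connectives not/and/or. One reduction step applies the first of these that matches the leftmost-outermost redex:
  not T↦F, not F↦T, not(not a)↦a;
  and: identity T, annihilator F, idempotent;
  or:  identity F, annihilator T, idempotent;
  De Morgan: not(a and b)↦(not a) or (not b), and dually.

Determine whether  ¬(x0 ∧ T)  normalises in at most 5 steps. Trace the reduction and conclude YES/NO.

  start: ¬(x0 ∧ T)
  [1] ¬x0 ∨ ¬T
  [2] ¬x0 ∨ F
  [3] ¬x0

Answer: YES — reaches normal form ¬x0 in 3 ≤ 5 steps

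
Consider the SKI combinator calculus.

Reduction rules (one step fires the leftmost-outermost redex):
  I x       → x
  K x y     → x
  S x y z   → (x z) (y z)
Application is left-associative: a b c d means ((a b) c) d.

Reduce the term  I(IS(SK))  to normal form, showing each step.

Answer: normal form = S(SK)  (in 2 steps)

Reduction:
  start: I(IS(SK))
  step 1: IS(SK)
  step 2: S(SK)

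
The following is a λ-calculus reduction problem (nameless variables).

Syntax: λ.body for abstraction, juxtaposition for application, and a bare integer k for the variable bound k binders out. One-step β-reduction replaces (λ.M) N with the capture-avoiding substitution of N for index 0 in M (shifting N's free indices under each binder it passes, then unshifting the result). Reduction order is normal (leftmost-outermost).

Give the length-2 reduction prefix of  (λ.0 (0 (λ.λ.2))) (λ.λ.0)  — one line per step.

Answer: after 2 steps: λ.0

Derivation:
  start: (λ.0 (0 (λ.λ.2))) (λ.λ.0)
  step 1: (λ.λ.0) ((λ.λ.0) (λ.λ.λ.λ.0))
  step 2: λ.0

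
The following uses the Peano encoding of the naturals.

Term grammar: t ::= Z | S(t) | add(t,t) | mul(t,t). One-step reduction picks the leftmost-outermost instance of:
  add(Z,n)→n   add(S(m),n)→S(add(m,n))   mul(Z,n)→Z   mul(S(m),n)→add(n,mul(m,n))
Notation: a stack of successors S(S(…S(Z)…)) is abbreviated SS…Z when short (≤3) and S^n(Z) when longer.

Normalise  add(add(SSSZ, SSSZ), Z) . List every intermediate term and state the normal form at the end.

  start: add(add(SSSZ, SSSZ), Z)
  [1] add(S(add(SSZ, SSSZ)), Z)
  [2] S(add(add(SSZ, SSSZ), Z))
  [3] S(add(S(add(SZ, SSSZ)), Z))
  [4] S(S(add(add(SZ, SSSZ), Z)))
  [5] S(S(add(S(add(Z, SSSZ)), Z)))
  [6] S(S(S(add(add(Z, SSSZ), Z))))
  [7] S(S(S(add(SSSZ, Z))))
  [8] S(S(S(S(add(SSZ, Z)))))
  [9] S(S(S(S(S(add(SZ, Z))))))
  [10] S(S(S(S(S(S(add(Z, Z)))))))
  [11] S^6(Z)

Answer: normal form = S^6(Z)  (in 11 steps)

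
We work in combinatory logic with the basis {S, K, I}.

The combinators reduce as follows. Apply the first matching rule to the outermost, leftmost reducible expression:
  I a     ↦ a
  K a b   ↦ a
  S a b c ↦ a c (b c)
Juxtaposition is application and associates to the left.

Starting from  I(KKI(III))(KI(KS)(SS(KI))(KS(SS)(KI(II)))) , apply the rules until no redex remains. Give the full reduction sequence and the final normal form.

Answer: normal form = I  (in 5 steps)

Reduction:
  start: I(KKI(III))(KI(KS)(SS(KI))(KS(SS)(KI(II))))
  →1  KKI(III)(KI(KS)(SS(KI))(KS(SS)(KI(II))))
  →2  K(III)(KI(KS)(SS(KI))(KS(SS)(KI(II))))
  →3  III
  →4  II
  →5  I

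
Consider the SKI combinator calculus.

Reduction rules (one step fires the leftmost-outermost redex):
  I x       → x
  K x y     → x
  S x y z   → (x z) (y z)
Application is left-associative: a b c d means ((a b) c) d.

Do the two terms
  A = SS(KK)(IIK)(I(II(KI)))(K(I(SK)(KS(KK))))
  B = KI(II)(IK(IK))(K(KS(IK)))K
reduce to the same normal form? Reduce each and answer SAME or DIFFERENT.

Answer: DIFFERENT — A ⇓ I, B ⇓ KK

Derivation:
Term A:
  start: SS(KK)(IIK)(I(II(KI)))(K(I(SK)(KS(KK))))
  →1  S(IIK)(KK(IIK))(I(II(KI)))(K(I(SK)(KS(KK))))
  →2  IIK(I(II(KI)))(KK(IIK)(I(II(KI))))(K(I(SK)(KS(KK))))
  →3  IK(I(II(KI)))(KK(IIK)(I(II(KI))))(K(I(SK)(KS(KK))))
  →4  K(I(II(KI)))(KK(IIK)(I(II(KI))))(K(I(SK)(KS(KK))))
  →5  I(II(KI))(K(I(SK)(KS(KK))))
  →6  II(KI)(K(I(SK)(KS(KK))))
  →7  I(KI)(K(I(SK)(KS(KK))))
  →8  KI(K(I(SK)(KS(KK))))
  →9  I

Term B:
  start: KI(II)(IK(IK))(K(KS(IK)))K
  →1  I(IK(IK))(K(KS(IK)))K
  →2  IK(IK)(K(KS(IK)))K
  →3  K(IK)(K(KS(IK)))K
  →4  IKK
  →5  KK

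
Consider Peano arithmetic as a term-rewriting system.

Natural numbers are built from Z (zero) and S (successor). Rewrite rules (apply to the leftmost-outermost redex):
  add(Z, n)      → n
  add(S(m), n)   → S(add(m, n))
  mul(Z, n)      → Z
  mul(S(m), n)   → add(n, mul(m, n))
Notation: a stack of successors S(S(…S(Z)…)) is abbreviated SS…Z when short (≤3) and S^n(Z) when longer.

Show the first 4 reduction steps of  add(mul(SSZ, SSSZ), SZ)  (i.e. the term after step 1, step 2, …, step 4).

Answer: after 4 steps: S(add(S(add(SZ, mul(SZ, SSSZ))), SZ))

Working:
  start: add(mul(SSZ, SSSZ), SZ)
  [1] add(add(SSSZ, mul(SZ, SSSZ)), SZ)
  [2] add(S(add(SSZ, mul(SZ, SSSZ))), SZ)
  [3] S(add(add(SSZ, mul(SZ, SSSZ)), SZ))
  [4] S(add(S(add(SZ, mul(SZ, SSSZ))), SZ))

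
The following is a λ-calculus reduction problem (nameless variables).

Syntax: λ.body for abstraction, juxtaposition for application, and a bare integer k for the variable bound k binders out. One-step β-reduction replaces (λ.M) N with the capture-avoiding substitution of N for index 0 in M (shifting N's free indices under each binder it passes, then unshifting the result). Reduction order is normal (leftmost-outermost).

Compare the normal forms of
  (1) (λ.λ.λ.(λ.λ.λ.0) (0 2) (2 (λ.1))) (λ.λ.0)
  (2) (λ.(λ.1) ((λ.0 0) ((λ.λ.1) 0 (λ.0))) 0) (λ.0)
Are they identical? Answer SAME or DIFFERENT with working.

Term A:
  start: (λ.λ.λ.(λ.λ.λ.0) (0 2) (2 (λ.1))) (λ.λ.0)
  [1] λ.λ.(λ.λ.λ.0) (0 (λ.λ.0)) ((λ.λ.0) (λ.1))
  [2] λ.λ.(λ.λ.0) ((λ.λ.0) (λ.1))
  [3] λ.λ.λ.0

Term B:
  start: (λ.(λ.1) ((λ.0 0) ((λ.λ.1) 0 (λ.0))) 0) (λ.0)
  [1] (λ.λ.0) ((λ.0 0) ((λ.λ.1) (λ.0) (λ.0))) (λ.0)
  [2] (λ.0) (λ.0)
  [3] λ.0

Answer: DIFFERENT — A ⇓ λ.λ.λ.0, B ⇓ λ.0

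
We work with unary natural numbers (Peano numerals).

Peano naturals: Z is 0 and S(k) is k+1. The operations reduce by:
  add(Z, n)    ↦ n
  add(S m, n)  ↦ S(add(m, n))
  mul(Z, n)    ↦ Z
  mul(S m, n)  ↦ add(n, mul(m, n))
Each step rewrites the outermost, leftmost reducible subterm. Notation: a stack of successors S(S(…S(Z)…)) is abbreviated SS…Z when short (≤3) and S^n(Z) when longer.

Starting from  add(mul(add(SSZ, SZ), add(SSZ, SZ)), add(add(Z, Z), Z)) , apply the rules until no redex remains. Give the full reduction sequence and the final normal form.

  start: add(mul(add(SSZ, SZ), add(SSZ, SZ)), add(add(Z, Z), Z))
  step 1: add(mul(S(add(SZ, SZ)), add(SSZ, SZ)), add(add(Z, Z), Z))
  step 2: add(add(add(SSZ, SZ), mul(add(SZ, SZ), add(SSZ, SZ))), add(add(Z, Z), Z))
  step 3: add(add(S(add(SZ, SZ)), mul(add(SZ, SZ), add(SSZ, SZ))), add(add(Z, Z), Z))
  step 4: add(S(add(add(SZ, SZ), mul(add(SZ, SZ), add(SSZ, SZ)))), add(add(Z, Z), Z))
  step 5: S(add(add(add(SZ, SZ), mul(add(SZ, SZ), add(SSZ, SZ))), add(add(Z, Z), Z)))
  step 6: S(add(add(S(add(Z, SZ)), mul(add(SZ, SZ), add(SSZ, SZ))), add(add(Z, Z), Z)))
  step 7: S(add(S(add(add(Z, SZ), mul(add(SZ, SZ), add(SSZ, SZ)))), add(add(Z, Z), Z)))
  step 8: S(S(add(add(add(Z, SZ), mul(add(SZ, SZ), add(SSZ, SZ))), add(add(Z, Z), Z))))
  step 9: S(S(add(add(SZ, mul(add(SZ, SZ), add(SSZ, SZ))), add(add(Z, Z), Z))))
  step 10: S(S(add(S(add(Z, mul(add(SZ, SZ), add(SSZ, SZ)))), add(add(Z, Z), Z))))
  step 11: S(S(S(add(add(Z, mul(add(SZ, SZ), add(SSZ, SZ))), add(add(Z, Z), Z)))))
  step 12: S(S(S(add(mul(add(SZ, SZ), add(SSZ, SZ)), add(add(Z, Z), Z)))))
  step 13: S(S(S(add(mul(S(add(Z, SZ)), add(SSZ, SZ)), add(add(Z, Z), Z)))))
  step 14: S(S(S(add(add(add(SSZ, SZ), mul(add(Z, SZ), add(SSZ, SZ))), add(add(Z, Z), Z)))))
  step 15: S(S(S(add(add(S(add(SZ, SZ)), mul(add(Z, SZ), add(SSZ, SZ))), add(add(Z, Z), Z)))))
  step 16: S(S(S(add(S(add(add(SZ, SZ), mul(add(Z, SZ), add(SSZ, SZ)))), add(add(Z, Z), Z)))))
  step 17: S(S(S(S(add(add(add(SZ, SZ), mul(add(Z, SZ), add(SSZ, SZ))), add(add(Z, Z), Z))))))
  step 18: S(S(S(S(add(add(S(add(Z, SZ)), mul(add(Z, SZ), add(SSZ, SZ))), add(add(Z, Z), Z))))))
  step 19: S(S(S(S(add(S(add(add(Z, SZ), mul(add(Z, SZ), add(SSZ, SZ)))), add(add(Z, Z), Z))))))
  step 20: S(S(S(S(S(add(add(add(Z, SZ), mul(add(Z, SZ), add(SSZ, SZ))), add(add(Z, Z), Z)))))))
  step 21: S(S(S(S(S(add(add(SZ, mul(add(Z, SZ), add(SSZ, SZ))), add(add(Z, Z), Z)))))))
  step 22: S(S(S(S(S(add(S(add(Z, mul(add(Z, SZ), add(SSZ, SZ)))), add(add(Z, Z), Z)))))))
  step 23: S(S(S(S(S(S(add(add(Z, mul(add(Z, SZ), add(SSZ, SZ))), add(add(Z, Z), Z))))))))
  step 24: S(S(S(S(S(S(add(mul(add(Z, SZ), add(SSZ, SZ)), add(add(Z, Z), Z))))))))
  step 25: S(S(S(S(S(S(add(mul(SZ, add(SSZ, SZ)), add(add(Z, Z), Z))))))))
  step 26: S(S(S(S(S(S(add(add(add(SSZ, SZ), mul(Z, add(SSZ, SZ))), add(add(Z, Z), Z))))))))
  step 27: S(S(S(S(S(S(add(add(S(add(SZ, SZ)), mul(Z, add(SSZ, SZ))), add(add(Z, Z), Z))))))))
  step 28: S(S(S(S(S(S(add(S(add(add(SZ, SZ), mul(Z, add(SSZ, SZ)))), add(add(Z, Z), Z))))))))
  step 29: S(S(S(S(S(S(S(add(add(add(SZ, SZ), mul(Z, add(SSZ, SZ))), add(add(Z, Z), Z)))))))))
  step 30: S(S(S(S(S(S(S(add(add(S(add(Z, SZ)), mul(Z, add(SSZ, SZ))), add(add(Z, Z), Z)))))))))
  step 31: S(S(S(S(S(S(S(add(S(add(add(Z, SZ), mul(Z, add(SSZ, SZ)))), add(add(Z, Z), Z)))))))))
  step 32: S(S(S(S(S(S(S(S(add(add(add(Z, SZ), mul(Z, add(SSZ, SZ))), add(add(Z, Z), Z))))))))))
  step 33: S(S(S(S(S(S(S(S(add(add(SZ, mul(Z, add(SSZ, SZ))), add(add(Z, Z), Z))))))))))
  step 34: S(S(S(S(S(S(S(S(add(S(add(Z, mul(Z, add(SSZ, SZ)))), add(add(Z, Z), Z))))))))))
  step 35: S(S(S(S(S(S(S(S(S(add(add(Z, mul(Z, add(SSZ, SZ))), add(add(Z, Z), Z)))))))))))
  step 36: S(S(S(S(S(S(S(S(S(add(mul(Z, add(SSZ, SZ)), add(add(Z, Z), Z)))))))))))
  step 37: S(S(S(S(S(S(S(S(S(add(Z, add(add(Z, Z), Z)))))))))))
  step 38: S(S(S(S(S(S(S(S(S(add(add(Z, Z), Z))))))))))
  step 39: S(S(S(S(S(S(S(S(S(add(Z, Z))))))))))
  step 40: S^9(Z)

Answer: normal form = S^9(Z)  (in 40 steps)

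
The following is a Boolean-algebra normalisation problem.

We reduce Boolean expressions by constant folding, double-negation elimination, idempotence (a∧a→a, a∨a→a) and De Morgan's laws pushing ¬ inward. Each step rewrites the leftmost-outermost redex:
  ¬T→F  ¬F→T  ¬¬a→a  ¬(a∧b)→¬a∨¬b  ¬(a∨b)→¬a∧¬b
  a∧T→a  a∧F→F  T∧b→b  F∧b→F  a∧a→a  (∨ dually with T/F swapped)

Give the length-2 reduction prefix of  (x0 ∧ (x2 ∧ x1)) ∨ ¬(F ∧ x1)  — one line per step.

  start: (x0 ∧ (x2 ∧ x1)) ∨ ¬(F ∧ x1)
  →1  (x0 ∧ (x2 ∧ x1)) ∨ (¬F ∨ ¬x1)
  →2  (x0 ∧ (x2 ∧ x1)) ∨ (T ∨ ¬x1)

Answer: after 2 steps: (x0 ∧ (x2 ∧ x1)) ∨ (T ∨ ¬x1)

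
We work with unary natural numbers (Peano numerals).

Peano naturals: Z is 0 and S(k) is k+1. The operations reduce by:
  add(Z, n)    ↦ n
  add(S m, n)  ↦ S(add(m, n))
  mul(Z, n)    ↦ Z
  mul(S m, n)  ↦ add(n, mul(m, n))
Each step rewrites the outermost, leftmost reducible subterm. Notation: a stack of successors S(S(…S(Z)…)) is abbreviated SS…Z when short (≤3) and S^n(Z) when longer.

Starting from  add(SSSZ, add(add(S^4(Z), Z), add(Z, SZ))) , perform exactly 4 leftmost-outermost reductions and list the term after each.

  start: add(SSSZ, add(add(S^4(Z), Z), add(Z, SZ)))
  step 1: S(add(SSZ, add(add(S^4(Z), Z), add(Z, SZ))))
  step 2: S(S(add(SZ, add(add(S^4(Z), Z), add(Z, SZ)))))
  step 3: S(S(S(add(Z, add(add(S^4(Z), Z), add(Z, SZ))))))
  step 4: S(S(S(add(add(S^4(Z), Z), add(Z, SZ)))))

Answer: after 4 steps: S(S(S(add(add(S^4(Z), Z), add(Z, SZ)))))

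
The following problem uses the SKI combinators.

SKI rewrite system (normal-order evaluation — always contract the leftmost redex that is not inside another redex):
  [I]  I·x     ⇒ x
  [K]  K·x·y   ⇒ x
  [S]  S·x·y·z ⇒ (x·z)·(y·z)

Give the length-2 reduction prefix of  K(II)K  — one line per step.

Answer: after 2 steps: I

Derivation:
  start: K(II)K
  step 1: II
  step 2: I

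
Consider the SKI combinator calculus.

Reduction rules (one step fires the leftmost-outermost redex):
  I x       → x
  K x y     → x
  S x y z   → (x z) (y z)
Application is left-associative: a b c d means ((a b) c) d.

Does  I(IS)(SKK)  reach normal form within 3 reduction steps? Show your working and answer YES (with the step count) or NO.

  start: I(IS)(SKK)
  [1] IS(SKK)
  [2] S(SKK)

Answer: YES — reaches normal form S(SKK) in 2 ≤ 3 steps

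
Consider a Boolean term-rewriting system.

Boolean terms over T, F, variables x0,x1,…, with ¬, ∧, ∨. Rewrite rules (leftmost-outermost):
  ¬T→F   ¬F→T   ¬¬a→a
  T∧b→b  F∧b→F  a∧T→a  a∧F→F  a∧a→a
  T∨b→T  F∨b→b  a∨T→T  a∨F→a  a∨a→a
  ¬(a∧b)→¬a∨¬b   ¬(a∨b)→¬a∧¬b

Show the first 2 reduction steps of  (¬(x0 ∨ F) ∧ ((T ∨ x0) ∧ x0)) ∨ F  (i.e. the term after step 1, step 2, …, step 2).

Answer: after 2 steps: (¬x0 ∧ ¬F) ∧ ((T ∨ x0) ∧ x0)

Working:
  start: (¬(x0 ∨ F) ∧ ((T ∨ x0) ∧ x0)) ∨ F
  step 1: ¬(x0 ∨ F) ∧ ((T ∨ x0) ∧ x0)
  step 2: (¬x0 ∧ ¬F) ∧ ((T ∨ x0) ∧ x0)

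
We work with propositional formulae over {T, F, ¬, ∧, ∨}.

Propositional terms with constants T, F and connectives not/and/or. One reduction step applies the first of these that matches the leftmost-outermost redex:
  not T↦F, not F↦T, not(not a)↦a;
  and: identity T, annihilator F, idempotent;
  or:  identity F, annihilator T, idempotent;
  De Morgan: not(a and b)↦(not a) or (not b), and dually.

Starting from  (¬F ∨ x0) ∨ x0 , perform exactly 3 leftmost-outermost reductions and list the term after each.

Answer: after 3 steps: T

Reduction:
  start: (¬F ∨ x0) ∨ x0
  →1  (T ∨ x0) ∨ x0
  →2  T ∨ x0
  →3  T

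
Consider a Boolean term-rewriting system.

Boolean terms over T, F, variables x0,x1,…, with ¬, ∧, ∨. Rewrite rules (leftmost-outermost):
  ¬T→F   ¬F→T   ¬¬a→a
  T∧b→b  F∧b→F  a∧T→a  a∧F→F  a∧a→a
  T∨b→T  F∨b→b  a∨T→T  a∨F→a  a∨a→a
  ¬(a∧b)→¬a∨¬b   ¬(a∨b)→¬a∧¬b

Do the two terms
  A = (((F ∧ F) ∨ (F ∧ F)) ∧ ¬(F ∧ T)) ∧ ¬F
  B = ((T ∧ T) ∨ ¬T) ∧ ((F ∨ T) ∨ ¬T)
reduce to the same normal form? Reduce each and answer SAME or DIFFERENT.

Answer: DIFFERENT — A ⇓ F, B ⇓ T

Derivation:
Term A:
  start: (((F ∧ F) ∨ (F ∧ F)) ∧ ¬(F ∧ T)) ∧ ¬F
  [1] ((F ∧ F) ∧ ¬(F ∧ T)) ∧ ¬F
  [2] (F ∧ ¬(F ∧ T)) ∧ ¬F
  [3] F ∧ ¬F
  [4] F

Term B:
  start: ((T ∧ T) ∨ ¬T) ∧ ((F ∨ T) ∨ ¬T)
  [1] (T ∨ ¬T) ∧ ((F ∨ T) ∨ ¬T)
  [2] T ∧ ((F ∨ T) ∨ ¬T)
  [3] (F ∨ T) ∨ ¬T
  [4] T ∨ ¬T
  [5] T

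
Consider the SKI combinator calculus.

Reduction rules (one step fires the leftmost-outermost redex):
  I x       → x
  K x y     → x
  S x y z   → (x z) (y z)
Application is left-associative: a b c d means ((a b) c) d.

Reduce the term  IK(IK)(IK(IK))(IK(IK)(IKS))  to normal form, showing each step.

  start: IK(IK)(IK(IK))(IK(IK)(IKS))
  [1] K(IK)(IK(IK))(IK(IK)(IKS))
  [2] IK(IK(IK)(IKS))
  [3] K(IK(IK)(IKS))
  [4] K(K(IK)(IKS))
  [5] K(IK)
  [6] KK

Answer: normal form = KK  (in 6 steps)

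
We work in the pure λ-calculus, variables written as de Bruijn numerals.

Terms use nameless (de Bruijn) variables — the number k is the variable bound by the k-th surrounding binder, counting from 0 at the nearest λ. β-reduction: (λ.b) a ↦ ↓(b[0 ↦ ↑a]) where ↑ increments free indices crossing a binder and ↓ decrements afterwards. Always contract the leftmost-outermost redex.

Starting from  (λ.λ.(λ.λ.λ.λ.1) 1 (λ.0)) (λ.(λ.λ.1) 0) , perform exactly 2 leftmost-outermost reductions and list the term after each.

  start: (λ.λ.(λ.λ.λ.λ.1) 1 (λ.0)) (λ.(λ.λ.1) 0)
  →1  λ.(λ.λ.λ.λ.1) (λ.(λ.λ.1) 0) (λ.0)
  →2  λ.(λ.λ.λ.1) (λ.0)

Answer: after 2 steps: λ.(λ.λ.λ.1) (λ.0)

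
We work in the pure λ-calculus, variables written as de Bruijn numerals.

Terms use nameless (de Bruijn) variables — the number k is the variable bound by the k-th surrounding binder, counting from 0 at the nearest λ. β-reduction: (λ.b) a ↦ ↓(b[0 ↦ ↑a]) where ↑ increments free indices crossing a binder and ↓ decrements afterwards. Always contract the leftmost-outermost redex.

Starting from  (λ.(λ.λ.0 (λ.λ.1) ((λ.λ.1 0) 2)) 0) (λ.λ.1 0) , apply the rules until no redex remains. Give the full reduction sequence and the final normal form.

Answer: normal form = λ.0 (λ.λ.1) (λ.λ.1 0)  (in 4 steps)

Reduction:
  start: (λ.(λ.λ.0 (λ.λ.1) ((λ.λ.1 0) 2)) 0) (λ.λ.1 0)
  →1  (λ.λ.0 (λ.λ.1) ((λ.λ.1 0) (λ.λ.1 0))) (λ.λ.1 0)
  →2  λ.0 (λ.λ.1) ((λ.λ.1 0) (λ.λ.1 0))
  →3  λ.0 (λ.λ.1) (λ.(λ.λ.1 0) 0)
  →4  λ.0 (λ.λ.1) (λ.λ.1 0)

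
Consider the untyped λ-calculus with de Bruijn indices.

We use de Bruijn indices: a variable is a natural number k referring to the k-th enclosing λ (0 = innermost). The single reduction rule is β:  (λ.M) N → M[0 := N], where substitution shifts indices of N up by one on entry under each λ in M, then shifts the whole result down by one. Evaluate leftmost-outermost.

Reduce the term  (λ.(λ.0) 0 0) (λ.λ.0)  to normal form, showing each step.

Answer: normal form = λ.0  (in 3 steps)

Reduction:
  start: (λ.(λ.0) 0 0) (λ.λ.0)
  →1  (λ.0) (λ.λ.0) (λ.λ.0)
  →2  (λ.λ.0) (λ.λ.0)
  →3  λ.0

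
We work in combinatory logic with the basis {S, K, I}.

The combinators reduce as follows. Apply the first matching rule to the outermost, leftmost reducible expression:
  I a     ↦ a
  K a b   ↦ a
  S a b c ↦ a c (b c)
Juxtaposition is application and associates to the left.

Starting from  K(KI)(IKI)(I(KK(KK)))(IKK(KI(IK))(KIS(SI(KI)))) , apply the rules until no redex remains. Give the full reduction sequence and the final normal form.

Answer: normal form = K(SI(KI))  (in 7 steps)

Working:
  start: K(KI)(IKI)(I(KK(KK)))(IKK(KI(IK))(KIS(SI(KI))))
  →1  KI(I(KK(KK)))(IKK(KI(IK))(KIS(SI(KI))))
  →2  I(IKK(KI(IK))(KIS(SI(KI))))
  →3  IKK(KI(IK))(KIS(SI(KI)))
  →4  KK(KI(IK))(KIS(SI(KI)))
  →5  K(KIS(SI(KI)))
  →6  K(I(SI(KI)))
  →7  K(SI(KI))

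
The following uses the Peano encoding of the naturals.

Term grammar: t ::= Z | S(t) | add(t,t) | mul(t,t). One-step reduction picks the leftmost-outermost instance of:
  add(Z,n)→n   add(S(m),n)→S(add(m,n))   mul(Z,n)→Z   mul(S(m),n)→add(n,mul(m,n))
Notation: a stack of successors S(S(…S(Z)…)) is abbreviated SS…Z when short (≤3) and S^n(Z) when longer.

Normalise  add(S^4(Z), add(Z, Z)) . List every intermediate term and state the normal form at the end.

Answer: normal form = S^4(Z)  (in 6 steps)

Reduction:
  start: add(S^4(Z), add(Z, Z))
  [1] S(add(SSSZ, add(Z, Z)))
  [2] S(S(add(SSZ, add(Z, Z))))
  [3] S(S(S(add(SZ, add(Z, Z)))))
  [4] S(S(S(S(add(Z, add(Z, Z))))))
  [5] S(S(S(S(add(Z, Z)))))
  [6] S^4(Z)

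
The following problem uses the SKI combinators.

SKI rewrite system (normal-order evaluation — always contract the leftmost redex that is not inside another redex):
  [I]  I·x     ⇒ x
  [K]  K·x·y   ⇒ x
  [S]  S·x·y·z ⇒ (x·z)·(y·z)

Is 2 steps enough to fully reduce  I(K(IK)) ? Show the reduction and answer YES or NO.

  start: I(K(IK))
  →1  K(IK)
  →2  KK

Answer: YES — reaches normal form KK in 2 ≤ 2 steps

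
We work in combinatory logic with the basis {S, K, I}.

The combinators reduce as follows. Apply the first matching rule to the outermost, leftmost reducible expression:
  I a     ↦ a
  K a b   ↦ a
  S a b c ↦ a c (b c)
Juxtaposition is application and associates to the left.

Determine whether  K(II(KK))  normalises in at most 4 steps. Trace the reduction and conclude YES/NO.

  start: K(II(KK))
  →1  K(I(KK))
  →2  K(KK)

Answer: YES — reaches normal form K(KK) in 2 ≤ 4 steps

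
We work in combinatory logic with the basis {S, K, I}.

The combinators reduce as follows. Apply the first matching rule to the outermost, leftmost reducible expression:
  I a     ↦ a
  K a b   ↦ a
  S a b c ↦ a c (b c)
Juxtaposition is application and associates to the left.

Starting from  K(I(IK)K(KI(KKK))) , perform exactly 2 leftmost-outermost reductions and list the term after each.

  start: K(I(IK)K(KI(KKK)))
  →1  K(IKK(KI(KKK)))
  →2  K(KK(KI(KKK)))

Answer: after 2 steps: K(KK(KI(KKK)))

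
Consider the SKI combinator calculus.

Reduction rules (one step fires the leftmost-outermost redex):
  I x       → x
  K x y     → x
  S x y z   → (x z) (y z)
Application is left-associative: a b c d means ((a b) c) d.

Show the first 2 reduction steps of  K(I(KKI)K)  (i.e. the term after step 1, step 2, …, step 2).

  start: K(I(KKI)K)
  step 1: K(KKIK)
  step 2: K(KK)

Answer: after 2 steps: K(KK)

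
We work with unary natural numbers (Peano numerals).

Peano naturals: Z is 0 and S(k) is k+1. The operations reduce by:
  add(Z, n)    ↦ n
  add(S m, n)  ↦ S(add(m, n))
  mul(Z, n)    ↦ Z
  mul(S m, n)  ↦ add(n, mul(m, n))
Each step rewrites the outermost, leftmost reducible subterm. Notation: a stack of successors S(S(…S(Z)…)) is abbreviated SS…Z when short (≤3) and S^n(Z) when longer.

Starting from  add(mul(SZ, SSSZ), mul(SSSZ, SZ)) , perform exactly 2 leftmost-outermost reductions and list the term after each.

Answer: after 2 steps: add(S(add(SSZ, mul(Z, SSSZ))), mul(SSSZ, SZ))

Derivation:
  start: add(mul(SZ, SSSZ), mul(SSSZ, SZ))
  [1] add(add(SSSZ, mul(Z, SSSZ)), mul(SSSZ, SZ))
  [2] add(S(add(SSZ, mul(Z, SSSZ))), mul(SSSZ, SZ))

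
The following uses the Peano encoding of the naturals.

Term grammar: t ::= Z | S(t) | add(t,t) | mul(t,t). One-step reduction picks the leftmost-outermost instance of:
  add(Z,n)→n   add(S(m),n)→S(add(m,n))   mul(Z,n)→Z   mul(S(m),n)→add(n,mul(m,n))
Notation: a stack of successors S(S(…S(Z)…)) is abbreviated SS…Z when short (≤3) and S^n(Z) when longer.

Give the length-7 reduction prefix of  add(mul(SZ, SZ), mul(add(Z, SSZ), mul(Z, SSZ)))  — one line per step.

  start: add(mul(SZ, SZ), mul(add(Z, SSZ), mul(Z, SSZ)))
  step 1: add(add(SZ, mul(Z, SZ)), mul(add(Z, SSZ), mul(Z, SSZ)))
  step 2: add(S(add(Z, mul(Z, SZ))), mul(add(Z, SSZ), mul(Z, SSZ)))
  step 3: S(add(add(Z, mul(Z, SZ)), mul(add(Z, SSZ), mul(Z, SSZ))))
  step 4: S(add(mul(Z, SZ), mul(add(Z, SSZ), mul(Z, SSZ))))
  step 5: S(add(Z, mul(add(Z, SSZ), mul(Z, SSZ))))
  step 6: S(mul(add(Z, SSZ), mul(Z, SSZ)))
  step 7: S(mul(SSZ, mul(Z, SSZ)))

Answer: after 7 steps: S(mul(SSZ, mul(Z, SSZ)))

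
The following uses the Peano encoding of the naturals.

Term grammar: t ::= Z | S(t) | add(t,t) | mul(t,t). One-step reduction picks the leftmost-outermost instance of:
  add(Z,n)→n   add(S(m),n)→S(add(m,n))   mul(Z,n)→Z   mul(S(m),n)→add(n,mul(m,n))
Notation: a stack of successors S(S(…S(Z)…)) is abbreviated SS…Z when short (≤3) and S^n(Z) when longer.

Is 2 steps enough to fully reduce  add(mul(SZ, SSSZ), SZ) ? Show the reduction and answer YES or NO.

  start: add(mul(SZ, SSSZ), SZ)
  [1] add(add(SSSZ, mul(Z, SSSZ)), SZ)
  [2] add(S(add(SSZ, mul(Z, SSSZ))), SZ)

Answer: NO — after 2 steps the term is add(S(add(SSZ, mul(Z, SSSZ))), SZ), not yet normal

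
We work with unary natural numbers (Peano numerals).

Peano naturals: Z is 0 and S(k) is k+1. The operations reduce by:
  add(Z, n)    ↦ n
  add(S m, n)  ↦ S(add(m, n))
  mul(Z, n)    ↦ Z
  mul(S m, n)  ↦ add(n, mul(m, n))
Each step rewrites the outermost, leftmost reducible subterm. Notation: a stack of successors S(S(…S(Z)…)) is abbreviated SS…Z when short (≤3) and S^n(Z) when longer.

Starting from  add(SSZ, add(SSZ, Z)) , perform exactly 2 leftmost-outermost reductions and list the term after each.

  start: add(SSZ, add(SSZ, Z))
  step 1: S(add(SZ, add(SSZ, Z)))
  step 2: S(S(add(Z, add(SSZ, Z))))

Answer: after 2 steps: S(S(add(Z, add(SSZ, Z))))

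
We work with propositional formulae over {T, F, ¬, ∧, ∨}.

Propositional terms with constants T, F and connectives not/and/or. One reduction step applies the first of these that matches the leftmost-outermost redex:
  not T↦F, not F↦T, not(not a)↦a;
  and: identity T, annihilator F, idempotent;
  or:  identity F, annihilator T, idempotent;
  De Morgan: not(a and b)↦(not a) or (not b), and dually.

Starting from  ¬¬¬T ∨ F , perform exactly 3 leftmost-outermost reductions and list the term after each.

Answer: after 3 steps: F

Reduction:
  start: ¬¬¬T ∨ F
  [1] ¬¬¬T
  [2] ¬T
  [3] F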